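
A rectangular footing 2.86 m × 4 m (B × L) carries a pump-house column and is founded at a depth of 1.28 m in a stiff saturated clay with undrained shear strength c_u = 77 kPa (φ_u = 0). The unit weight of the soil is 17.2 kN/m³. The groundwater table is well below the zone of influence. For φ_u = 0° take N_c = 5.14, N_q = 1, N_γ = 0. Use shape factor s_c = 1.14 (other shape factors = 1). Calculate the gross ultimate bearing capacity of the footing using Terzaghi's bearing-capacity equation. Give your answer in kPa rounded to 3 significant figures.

q_ult ≈ 473 kPa

Effective surcharge at the founding depth q = γ·D_f = 17.2 × 1.28 = 22.016 kPa.
q_ult = c·N_c·s_c + q·N_q
     = 77 × 5.14 × 1.14 + 22.016 × 1
     = 451.19 + 22.016 = 473.21 kPa.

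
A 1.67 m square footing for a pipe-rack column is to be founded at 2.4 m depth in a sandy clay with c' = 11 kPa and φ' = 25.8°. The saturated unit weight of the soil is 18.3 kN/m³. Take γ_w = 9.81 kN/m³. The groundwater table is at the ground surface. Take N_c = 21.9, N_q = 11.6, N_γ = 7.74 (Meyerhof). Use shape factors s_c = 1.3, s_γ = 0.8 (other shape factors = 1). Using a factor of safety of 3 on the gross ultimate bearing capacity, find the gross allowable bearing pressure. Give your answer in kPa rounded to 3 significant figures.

Water table at ground surface, so effective unit weight γ' = 18.3 − 9.81 = 8.49 kN/m³ is used throughout; overburden q = 8.49 × 2.4 = 20.376 kPa; the same γ' applies in the ½γBN_γ term.
Cohesion term c·N_c·s_c = 11 × 21.9 × 1.3 = 313.17 kPa; surcharge term q·N_q = 20.376 × 11.6 = 236.36 kPa; self-weight term 0.5·γ·B·N_γ·s_γ = 0.5 × 8.49 × 1.67 × 7.74 × 0.8 = 43.896 kPa.
q_ult = 313.17 + 236.36 + 43.896 = 593.43 kPa.
q_all = 593.43 / 3 = 197.81 kPa.

q_all ≈ 198 kPa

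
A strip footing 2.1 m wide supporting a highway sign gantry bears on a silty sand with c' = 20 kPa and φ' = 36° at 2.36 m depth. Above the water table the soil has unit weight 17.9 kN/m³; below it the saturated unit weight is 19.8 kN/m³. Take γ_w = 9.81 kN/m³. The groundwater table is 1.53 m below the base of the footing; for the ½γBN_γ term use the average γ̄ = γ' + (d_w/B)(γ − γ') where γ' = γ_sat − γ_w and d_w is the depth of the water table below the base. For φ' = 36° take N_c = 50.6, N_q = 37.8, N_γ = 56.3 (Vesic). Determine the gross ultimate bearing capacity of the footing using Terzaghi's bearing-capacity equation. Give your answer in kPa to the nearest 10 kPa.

q = γ·D_f = 17.9 × 2.36 = 42.244 kPa.
γ' = 9.99 kN/m³; averaging over the depth B below the base, γ̄ = γ' + (d_w/B)(γ − γ') = 15.753 kN/m³.
c·N_c = 20 × 50.6 = 1012 kPa
q·N_q = 42.244 × 37.8 = 1596.8 kPa
0.5·γ·B·N_γ = 0.5 × 15.753 × 2.1 × 56.3 = 931.24 kPa
q_ult = 1012 + 1596.8 + 931.24 = 3540.1 kPa.

q_ult ≈ 3540 kPa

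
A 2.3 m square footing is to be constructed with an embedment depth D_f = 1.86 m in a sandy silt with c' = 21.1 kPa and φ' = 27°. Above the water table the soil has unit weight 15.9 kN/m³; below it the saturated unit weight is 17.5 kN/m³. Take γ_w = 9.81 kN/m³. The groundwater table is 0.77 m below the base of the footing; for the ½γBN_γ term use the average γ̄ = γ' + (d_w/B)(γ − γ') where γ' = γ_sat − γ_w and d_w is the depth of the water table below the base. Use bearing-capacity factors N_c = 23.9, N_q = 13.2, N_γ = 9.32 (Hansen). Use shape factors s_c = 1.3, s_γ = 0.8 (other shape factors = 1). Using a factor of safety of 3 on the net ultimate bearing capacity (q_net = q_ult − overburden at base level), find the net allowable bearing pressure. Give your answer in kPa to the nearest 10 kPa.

q_all(net) ≈ 370 kPa

Effective surcharge at the founding depth q = γ·D_f = 15.9 × 1.86 = 29.574 kPa.
With d_w = 0.77 m < B, γ̄ = 7.69 + (0.77/2.3) × (15.9 − 7.69) = 10.439 kN/m³.
q_ult = c·N_c·s_c + q·N_q + 0.5·γ·B·N_γ·s_γ
     = 21.1 × 23.9 × 1.3 + 29.574 × 13.2 + 0.5 × 10.439 × 2.3 × 9.32 × 0.8
     = 655.58 + 390.38 + 89.504 = 1135.5 kPa.
q_net = 1135.5 − 29.574 = 1105.9 kPa.
q_all(net) = 1105.9 / 3 = 368.63 kPa.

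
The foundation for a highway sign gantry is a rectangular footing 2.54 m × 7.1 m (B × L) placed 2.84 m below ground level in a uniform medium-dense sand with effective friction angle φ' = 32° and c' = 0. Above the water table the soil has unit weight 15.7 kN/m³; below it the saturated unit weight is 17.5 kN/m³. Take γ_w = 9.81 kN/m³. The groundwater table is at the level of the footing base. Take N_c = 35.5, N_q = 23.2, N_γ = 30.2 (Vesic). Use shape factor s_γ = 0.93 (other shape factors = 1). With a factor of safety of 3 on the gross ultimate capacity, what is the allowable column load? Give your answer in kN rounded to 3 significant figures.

Overburden at base level: q = 15.7 × 2.84 = 44.588 kPa.
Below the base the soil is submerged, so the ½γBN_γ term uses γ' = 17.5 − 9.81 = 7.69 kN/m³.
Surcharge term q·N_q = 44.588 × 23.2 = 1034.4 kPa; self-weight term 0.5·γ·B·N_γ·s_γ = 0.5 × 7.69 × 2.54 × 30.2 × 0.93 = 274.3 kPa.
q_ult = 1034.4 + 274.3 = 1308.7 kPa.
Gross allowable pressure q_all = 1308.7 / 3 = 436.25 kPa.
Footing area = 18.034 m², so allowable column load = 436.25 × 18.034 = 7867.3 kN.

P_all ≈ 7870 kN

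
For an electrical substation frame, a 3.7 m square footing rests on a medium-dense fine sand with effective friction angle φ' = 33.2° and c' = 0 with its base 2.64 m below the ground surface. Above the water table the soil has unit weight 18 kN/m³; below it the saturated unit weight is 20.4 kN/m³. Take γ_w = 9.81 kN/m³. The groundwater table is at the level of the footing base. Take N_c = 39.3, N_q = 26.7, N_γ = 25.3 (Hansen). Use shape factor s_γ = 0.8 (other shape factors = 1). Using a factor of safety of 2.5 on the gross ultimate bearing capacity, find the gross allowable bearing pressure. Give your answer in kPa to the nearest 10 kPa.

q_all ≈ 670 kPa

Overburden at base level: q = 18 × 2.64 = 47.52 kPa.
Below the base the soil is submerged, so the ½γBN_γ term uses γ' = 20.4 − 9.81 = 10.59 kN/m³.
Surcharge term q·N_q = 47.52 × 26.7 = 1268.8 kPa; self-weight term 0.5·γ·B·N_γ·s_γ = 0.5 × 10.59 × 3.7 × 25.3 × 0.8 = 396.53 kPa.
q_ult = 1268.8 + 396.53 = 1665.3 kPa.
q_all = 1665.3 / 2.5 = 666.13 kPa.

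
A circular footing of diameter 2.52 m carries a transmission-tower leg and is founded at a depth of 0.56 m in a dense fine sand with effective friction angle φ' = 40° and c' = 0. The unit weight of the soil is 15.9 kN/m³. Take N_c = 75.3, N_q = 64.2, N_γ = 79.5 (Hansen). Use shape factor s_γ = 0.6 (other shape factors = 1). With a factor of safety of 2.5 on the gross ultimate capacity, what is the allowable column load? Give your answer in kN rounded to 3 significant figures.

Effective surcharge at the founding depth q = γ·D_f = 15.9 × 0.56 = 8.904 kPa.
q_ult = q·N_q + 0.5·γ·B·N_γ·s_γ
     = 8.904 × 64.2 + 0.5 × 15.9 × 2.52 × 79.5 × 0.6
     = 571.64 + 955.62 = 1527.3 kPa.
Gross allowable pressure q_all = 1527.3 / 2.5 = 610.9 kPa.
Footing area = 4.9876 m², so allowable column load = 610.9 × 4.9876 = 3046.9 kN.

P_all ≈ 3050 kN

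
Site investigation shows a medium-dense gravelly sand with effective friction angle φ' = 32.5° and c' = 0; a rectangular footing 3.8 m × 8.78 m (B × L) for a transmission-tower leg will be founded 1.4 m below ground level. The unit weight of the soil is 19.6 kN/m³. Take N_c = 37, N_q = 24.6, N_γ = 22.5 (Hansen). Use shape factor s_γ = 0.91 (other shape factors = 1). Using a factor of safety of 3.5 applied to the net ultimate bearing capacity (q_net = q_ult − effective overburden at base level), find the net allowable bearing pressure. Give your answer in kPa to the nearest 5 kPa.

Overburden at base level: q = 19.6 × 1.4 = 27.44 kPa.
Surcharge term q·N_q = 27.44 × 24.6 = 675.02 kPa; self-weight term 0.5·γ·B·N_γ·s_γ = 0.5 × 19.6 × 3.8 × 22.5 × 0.91 = 762.49 kPa.
q_ult = 675.02 + 762.49 = 1437.5 kPa.
Net ultimate: q_net = 1437.5 − 27.44 = 1410.1 kPa.
q_all(net) = 1410.1 / 3.5 = 402.88 kPa.

q_all(net) ≈ 405 kPa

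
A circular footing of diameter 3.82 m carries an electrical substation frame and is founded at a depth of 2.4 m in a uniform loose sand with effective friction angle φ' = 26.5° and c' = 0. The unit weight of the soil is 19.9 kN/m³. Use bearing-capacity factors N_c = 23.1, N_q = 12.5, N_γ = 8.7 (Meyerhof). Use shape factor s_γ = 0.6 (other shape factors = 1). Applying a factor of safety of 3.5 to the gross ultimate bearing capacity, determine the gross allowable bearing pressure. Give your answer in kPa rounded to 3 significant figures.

q_all ≈ 227 kPa

q = γ·D_f = 19.9 × 2.4 = 47.76 kPa.
q·N_q = 47.76 × 12.5 = 597 kPa
0.5·γ·B·N_γ·s_γ = 0.5 × 19.9 × 3.82 × 8.7 × 0.6 = 198.41 kPa
q_ult = 597 + 198.41 = 795.41 kPa.
q_all = q_ult / FS = 795.41 / 3.5 = 227.26 kPa.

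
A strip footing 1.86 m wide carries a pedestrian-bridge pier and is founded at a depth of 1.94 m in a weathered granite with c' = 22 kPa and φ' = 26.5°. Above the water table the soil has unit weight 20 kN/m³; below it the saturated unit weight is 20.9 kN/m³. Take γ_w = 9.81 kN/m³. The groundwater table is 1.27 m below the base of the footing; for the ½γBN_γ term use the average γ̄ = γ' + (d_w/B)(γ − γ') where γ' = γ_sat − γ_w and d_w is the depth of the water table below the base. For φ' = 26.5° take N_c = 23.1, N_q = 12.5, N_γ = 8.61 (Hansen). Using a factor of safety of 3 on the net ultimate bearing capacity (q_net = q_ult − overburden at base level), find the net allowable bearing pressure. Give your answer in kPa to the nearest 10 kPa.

Overburden at base level: q = 20 × 1.94 = 38.8 kPa.
The water table is 1.27 m below the base (< B = 1.86 m), so the ½γBN_γ term uses γ̄ = γ' + (d_w/B)(γ − γ') = 11.09 + (1.27/1.86)(20 − 11.09) = 17.174 kN/m³.
Cohesion term c·N_c = 22 × 23.1 = 508.2 kPa; surcharge term q·N_q = 38.8 × 12.5 = 485 kPa; self-weight term 0.5·γ·B·N_γ = 0.5 × 17.174 × 1.86 × 8.61 = 137.52 kPa.
q_ult = 508.2 + 485 + 137.52 = 1130.7 kPa.
q_net = 1130.7 − 38.8 = 1091.9 kPa.
q_all(net) = 1091.9 / 3 = 363.97 kPa.

q_all(net) ≈ 360 kPa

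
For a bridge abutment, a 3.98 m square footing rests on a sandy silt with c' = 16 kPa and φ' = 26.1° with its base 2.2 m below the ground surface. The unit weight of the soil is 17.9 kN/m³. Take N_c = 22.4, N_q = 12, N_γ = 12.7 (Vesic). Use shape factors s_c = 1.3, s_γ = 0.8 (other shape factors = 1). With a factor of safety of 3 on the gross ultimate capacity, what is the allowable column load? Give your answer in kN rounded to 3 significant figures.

q = γ·D_f = 17.9 × 2.2 = 39.38 kPa.
c·N_c·s_c = 16 × 22.4 × 1.3 = 465.92 kPa
q·N_q = 39.38 × 12 = 472.56 kPa
0.5·γ·B·N_γ·s_γ = 0.5 × 17.9 × 3.98 × 12.7 × 0.8 = 361.91 kPa
q_ult = 465.92 + 472.56 + 361.91 = 1300.4 kPa.
Gross allowable pressure q_all = 1300.4 / 3 = 433.46 kPa.
Footing area = 15.8404 m², so allowable column load = 433.46 × 15.8404 = 6866.2 kN.

P_all ≈ 6870 kN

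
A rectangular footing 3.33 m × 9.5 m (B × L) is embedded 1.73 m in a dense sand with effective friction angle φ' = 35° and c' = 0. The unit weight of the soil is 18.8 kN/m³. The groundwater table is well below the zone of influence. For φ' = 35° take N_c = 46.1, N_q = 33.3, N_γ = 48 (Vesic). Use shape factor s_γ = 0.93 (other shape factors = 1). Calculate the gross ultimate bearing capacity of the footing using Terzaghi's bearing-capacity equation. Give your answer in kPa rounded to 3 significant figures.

q_ult ≈ 2480 kPa

Effective surcharge at the founding depth q = γ·D_f = 18.8 × 1.73 = 32.524 kPa.
q_ult = q·N_q + 0.5·γ·B·N_γ·s_γ
     = 32.524 × 33.3 + 0.5 × 18.8 × 3.33 × 48 × 0.93
     = 1083 + 1397.3 = 2480.4 kPa.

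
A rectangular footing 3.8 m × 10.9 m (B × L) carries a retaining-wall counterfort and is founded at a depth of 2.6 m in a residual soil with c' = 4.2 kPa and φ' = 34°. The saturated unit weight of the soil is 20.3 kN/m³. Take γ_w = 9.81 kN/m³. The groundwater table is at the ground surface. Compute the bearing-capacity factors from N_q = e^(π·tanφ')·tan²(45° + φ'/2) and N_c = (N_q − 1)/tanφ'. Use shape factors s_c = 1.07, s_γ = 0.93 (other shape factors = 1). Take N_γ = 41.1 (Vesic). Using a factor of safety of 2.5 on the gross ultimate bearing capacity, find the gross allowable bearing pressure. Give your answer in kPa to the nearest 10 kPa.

q_all ≈ 700 kPa

N_q = e^(π·tan34°)·tan²(62°) = 29.44; N_c = (N_q − 1)/tanφ' = 42.16.
γ' = 20.3 − 9.81 = 10.49 kN/m³ (submerged throughout). q = 10.49 × 2.6 = 27.274 kPa; the same γ' applies in the ½γBN_γ term.
c·N_c·s_c = 4.2 × 42.164 × 1.07 = 189.48 kPa
q·N_q = 27.274 × 29.44 = 802.94 kPa
0.5·γ·B·N_γ·s_γ = 0.5 × 10.49 × 3.8 × 41.1 × 0.93 = 761.82 kPa
q_ult = 189.48 + 802.94 + 761.82 = 1754.2 kPa.
q_all = 1754.2 / 2.5 = 701.7 kPa.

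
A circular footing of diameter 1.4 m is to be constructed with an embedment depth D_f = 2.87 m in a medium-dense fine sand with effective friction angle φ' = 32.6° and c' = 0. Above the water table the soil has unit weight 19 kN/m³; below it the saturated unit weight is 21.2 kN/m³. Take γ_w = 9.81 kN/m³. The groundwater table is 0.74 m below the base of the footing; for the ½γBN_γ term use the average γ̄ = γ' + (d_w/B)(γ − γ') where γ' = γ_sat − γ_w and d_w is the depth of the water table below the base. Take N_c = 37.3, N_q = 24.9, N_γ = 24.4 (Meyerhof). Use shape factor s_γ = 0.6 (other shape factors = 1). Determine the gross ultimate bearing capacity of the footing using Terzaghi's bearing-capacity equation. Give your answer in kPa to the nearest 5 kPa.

Overburden at base level: q = 19 × 2.87 = 54.53 kPa.
The water table is 0.74 m below the base (< B = 1.4 m), so the ½γBN_γ term uses γ̄ = γ' + (d_w/B)(γ − γ') = 11.39 + (0.74/1.4)(19 − 11.39) = 15.412 kN/m³.
Surcharge term q·N_q = 54.53 × 24.9 = 1357.8 kPa; self-weight term 0.5·γ·B·N_γ·s_γ = 0.5 × 15.412 × 1.4 × 24.4 × 0.6 = 157.95 kPa.
q_ult = 1357.8 + 157.95 = 1515.7 kPa.

q_ult ≈ 1515 kPa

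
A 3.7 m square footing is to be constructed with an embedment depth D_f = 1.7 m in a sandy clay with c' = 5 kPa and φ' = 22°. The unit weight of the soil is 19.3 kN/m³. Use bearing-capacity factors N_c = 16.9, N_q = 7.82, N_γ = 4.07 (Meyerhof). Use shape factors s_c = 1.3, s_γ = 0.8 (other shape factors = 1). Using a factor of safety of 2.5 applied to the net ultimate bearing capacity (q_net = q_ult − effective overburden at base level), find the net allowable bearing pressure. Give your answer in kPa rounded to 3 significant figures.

q_all(net) ≈ 180 kPa

Effective surcharge at the founding depth q = γ·D_f = 19.3 × 1.7 = 32.81 kPa.
q_ult = c·N_c·s_c + q·N_q + 0.5·γ·B·N_γ·s_γ
     = 5 × 16.9 × 1.3 + 32.81 × 7.82 + 0.5 × 19.3 × 3.7 × 4.07 × 0.8
     = 109.85 + 256.57 + 116.26 = 482.68 kPa.
Net ultimate: q_net = 482.68 − 32.81 = 449.87 kPa.
q_all(net) = 449.87 / 2.5 = 179.95 kPa.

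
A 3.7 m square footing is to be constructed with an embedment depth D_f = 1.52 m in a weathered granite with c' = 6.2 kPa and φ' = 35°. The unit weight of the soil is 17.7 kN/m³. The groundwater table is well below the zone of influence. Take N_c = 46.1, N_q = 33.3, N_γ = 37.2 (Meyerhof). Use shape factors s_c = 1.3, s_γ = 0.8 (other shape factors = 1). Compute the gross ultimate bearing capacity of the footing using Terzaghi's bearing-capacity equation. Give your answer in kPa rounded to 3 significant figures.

q = γ·D_f = 17.7 × 1.52 = 26.904 kPa.
c·N_c·s_c = 6.2 × 46.1 × 1.3 = 371.57 kPa
q·N_q = 26.904 × 33.3 = 895.9 kPa
0.5·γ·B·N_γ·s_γ = 0.5 × 17.7 × 3.7 × 37.2 × 0.8 = 974.49 kPa
q_ult = 371.57 + 895.9 + 974.49 = 2242 kPa.

q_ult ≈ 2240 kPa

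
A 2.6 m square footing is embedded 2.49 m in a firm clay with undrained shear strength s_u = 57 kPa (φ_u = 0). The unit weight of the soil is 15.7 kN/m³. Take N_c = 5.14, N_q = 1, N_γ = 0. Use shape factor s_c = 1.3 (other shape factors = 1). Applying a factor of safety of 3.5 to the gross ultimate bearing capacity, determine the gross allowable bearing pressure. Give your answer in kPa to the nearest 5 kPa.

Effective surcharge at the founding depth q = γ·D_f = 15.7 × 2.49 = 39.093 kPa.
q_ult = c·N_c·s_c + q·N_q
     = 57 × 5.14 × 1.3 + 39.093 × 1
     = 380.87 + 39.093 = 419.97 kPa.
q_all = q_ult / FS = 419.97 / 3.5 = 119.99 kPa.

q_all ≈ 120 kPa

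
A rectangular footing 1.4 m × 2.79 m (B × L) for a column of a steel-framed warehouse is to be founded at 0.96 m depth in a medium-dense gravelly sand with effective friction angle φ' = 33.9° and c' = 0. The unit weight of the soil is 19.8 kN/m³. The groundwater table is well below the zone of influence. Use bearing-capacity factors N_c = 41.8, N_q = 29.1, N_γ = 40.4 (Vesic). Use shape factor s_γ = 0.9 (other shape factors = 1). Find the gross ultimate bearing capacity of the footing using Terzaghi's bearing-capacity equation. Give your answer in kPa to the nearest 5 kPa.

Effective surcharge at the founding depth q = γ·D_f = 19.8 × 0.96 = 19.008 kPa.
q_ult = q·N_q + 0.5·γ·B·N_γ·s_γ
     = 19.008 × 29.1 + 0.5 × 19.8 × 1.4 × 40.4 × 0.9
     = 553.13 + 503.95 = 1057.1 kPa.

q_ult ≈ 1055 kPa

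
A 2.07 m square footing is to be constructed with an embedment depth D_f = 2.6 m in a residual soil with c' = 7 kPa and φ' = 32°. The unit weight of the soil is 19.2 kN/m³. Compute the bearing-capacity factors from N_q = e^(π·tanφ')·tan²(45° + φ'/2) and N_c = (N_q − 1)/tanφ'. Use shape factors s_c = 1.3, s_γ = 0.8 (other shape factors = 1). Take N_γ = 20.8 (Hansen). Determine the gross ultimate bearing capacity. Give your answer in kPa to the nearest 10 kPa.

q_ult ≈ 1810 kPa

tan32° = 0.6249, so N_q = e^(π×0.6249)·tan²(61°) = 7.121 × 3.255 = 23.18.
N_c = (23.18 − 1)/tan32° = 35.49.
Effective surcharge at the founding depth q = γ·D_f = 19.2 × 2.6 = 49.92 kPa.
q_ult = c·N_c·s_c + q·N_q + 0.5·γ·B·N_γ·s_γ
     = 7 × 35.49 × 1.3 + 49.92 × 23.177 + 0.5 × 19.2 × 2.07 × 20.8 × 0.8
     = 322.96 + 1157 + 330.67 = 1810.6 kPa.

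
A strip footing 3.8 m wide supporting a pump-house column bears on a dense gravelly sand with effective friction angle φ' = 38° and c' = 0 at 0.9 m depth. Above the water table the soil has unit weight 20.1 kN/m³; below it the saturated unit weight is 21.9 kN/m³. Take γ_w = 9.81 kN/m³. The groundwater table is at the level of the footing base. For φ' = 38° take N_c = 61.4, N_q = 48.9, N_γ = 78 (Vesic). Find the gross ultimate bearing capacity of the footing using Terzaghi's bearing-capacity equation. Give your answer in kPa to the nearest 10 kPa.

q_ult ≈ 2680 kPa

Effective surcharge at the founding depth q = γ·D_f = 20.1 × 0.9 = 18.09 kPa.
The water table coincides with the base, so in the self-weight term γ → γ' = 12.09 kN/m³.
q_ult = q·N_q + 0.5·γ·B·N_γ
     = 18.09 × 48.9 + 0.5 × 12.09 × 3.8 × 78
     = 884.6 + 1791.7 = 2676.3 kPa.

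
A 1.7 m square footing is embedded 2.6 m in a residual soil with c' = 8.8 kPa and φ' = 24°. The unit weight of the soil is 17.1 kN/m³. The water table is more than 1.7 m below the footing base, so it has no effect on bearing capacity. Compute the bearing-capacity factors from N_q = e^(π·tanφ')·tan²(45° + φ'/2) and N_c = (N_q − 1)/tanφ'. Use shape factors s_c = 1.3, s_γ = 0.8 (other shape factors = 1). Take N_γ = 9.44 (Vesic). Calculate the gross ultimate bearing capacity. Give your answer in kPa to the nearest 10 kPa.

q_ult ≈ 760 kPa

tan24° = 0.4452, so N_q = e^(π×0.4452)·tan²(57°) = 4.05 × 2.371 = 9.6.
N_c = (9.6 − 1)/tan24° = 19.32.
Effective surcharge at the founding depth q = γ·D_f = 17.1 × 2.6 = 44.46 kPa.
q_ult = c·N_c·s_c + q·N_q + 0.5·γ·B·N_γ·s_γ
     = 8.8 × 19.324 × 1.3 + 44.46 × 9.6034 + 0.5 × 17.1 × 1.7 × 9.44 × 0.8
     = 221.06 + 426.97 + 109.77 = 757.8 kPa.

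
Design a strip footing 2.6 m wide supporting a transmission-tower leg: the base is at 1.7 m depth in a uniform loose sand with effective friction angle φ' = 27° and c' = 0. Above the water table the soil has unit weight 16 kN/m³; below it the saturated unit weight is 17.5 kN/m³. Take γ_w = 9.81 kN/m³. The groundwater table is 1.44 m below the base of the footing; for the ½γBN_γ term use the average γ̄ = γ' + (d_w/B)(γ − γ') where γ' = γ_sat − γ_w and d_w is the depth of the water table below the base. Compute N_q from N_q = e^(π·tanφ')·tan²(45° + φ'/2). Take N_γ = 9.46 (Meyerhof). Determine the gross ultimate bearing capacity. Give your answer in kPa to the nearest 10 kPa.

tan27° = 0.5095, so N_q = e^(π×0.5095)·tan²(58.5°) = 4.957 × 2.663 = 13.2.
Effective surcharge at the founding depth q = γ·D_f = 16 × 1.7 = 27.2 kPa.
With d_w = 1.44 m < B, γ̄ = 7.69 + (1.44/2.6) × (16 − 7.69) = 12.292 kN/m³.
q_ult = q·N_q + 0.5·γ·B·N_γ
     = 27.2 × 13.199 + 0.5 × 12.292 × 2.6 × 9.46
     = 359.02 + 151.17 = 510.19 kPa.

q_ult ≈ 510 kPa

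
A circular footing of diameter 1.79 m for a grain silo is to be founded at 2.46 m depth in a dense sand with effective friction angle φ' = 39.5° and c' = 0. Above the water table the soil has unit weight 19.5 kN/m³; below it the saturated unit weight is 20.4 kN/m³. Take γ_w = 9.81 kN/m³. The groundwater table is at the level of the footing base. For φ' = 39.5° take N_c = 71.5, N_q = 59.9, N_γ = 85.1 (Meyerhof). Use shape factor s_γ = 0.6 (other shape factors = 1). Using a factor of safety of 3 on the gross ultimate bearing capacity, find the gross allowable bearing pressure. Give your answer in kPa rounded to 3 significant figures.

q_all ≈ 1120 kPa

Effective surcharge at the founding depth q = γ·D_f = 19.5 × 2.46 = 47.97 kPa.
The water table coincides with the base, so in the self-weight term γ → γ' = 10.59 kN/m³.
q_ult = q·N_q + 0.5·γ·B·N_γ·s_γ
     = 47.97 × 59.9 + 0.5 × 10.59 × 1.79 × 85.1 × 0.6
     = 2873.4 + 483.95 = 3357.4 kPa.
q_all = 3357.4 / 3 = 1119.1 kPa.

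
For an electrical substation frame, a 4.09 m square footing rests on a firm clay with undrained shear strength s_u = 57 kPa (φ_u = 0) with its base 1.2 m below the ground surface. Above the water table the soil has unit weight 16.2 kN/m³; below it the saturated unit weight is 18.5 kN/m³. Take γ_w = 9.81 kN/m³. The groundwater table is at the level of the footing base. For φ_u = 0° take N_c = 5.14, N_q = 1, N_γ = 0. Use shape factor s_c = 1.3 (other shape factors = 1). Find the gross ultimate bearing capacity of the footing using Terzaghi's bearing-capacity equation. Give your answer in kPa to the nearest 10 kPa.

q_ult ≈ 400 kPa

Effective surcharge at the founding depth q = γ·D_f = 16.2 × 1.2 = 19.44 kPa.
q_ult = c·N_c·s_c + q·N_q
     = 57 × 5.14 × 1.3 + 19.44 × 1
     = 380.87 + 19.44 = 400.31 kPa.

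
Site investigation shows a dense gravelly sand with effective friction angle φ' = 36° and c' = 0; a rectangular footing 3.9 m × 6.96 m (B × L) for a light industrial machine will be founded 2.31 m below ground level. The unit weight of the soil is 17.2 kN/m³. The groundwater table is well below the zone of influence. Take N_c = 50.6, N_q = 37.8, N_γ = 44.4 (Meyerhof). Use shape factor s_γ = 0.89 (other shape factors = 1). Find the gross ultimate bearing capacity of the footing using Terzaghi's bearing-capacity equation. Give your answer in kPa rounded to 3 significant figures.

Effective surcharge at the founding depth q = γ·D_f = 17.2 × 2.31 = 39.732 kPa.
q_ult = q·N_q + 0.5·γ·B·N_γ·s_γ
     = 39.732 × 37.8 + 0.5 × 17.2 × 3.9 × 44.4 × 0.89
     = 1501.9 + 1325.4 = 2827.2 kPa.

q_ult ≈ 2830 kPa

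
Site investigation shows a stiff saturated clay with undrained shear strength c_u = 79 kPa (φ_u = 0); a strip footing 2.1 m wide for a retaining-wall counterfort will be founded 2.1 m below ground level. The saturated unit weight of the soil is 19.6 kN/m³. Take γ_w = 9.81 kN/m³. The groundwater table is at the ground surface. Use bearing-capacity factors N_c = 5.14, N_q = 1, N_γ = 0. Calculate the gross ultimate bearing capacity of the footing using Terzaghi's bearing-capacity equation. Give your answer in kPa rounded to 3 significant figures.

q_ult ≈ 427 kPa

γ' = 19.6 − 9.81 = 9.79 kN/m³ (submerged throughout). q = 9.79 × 2.1 = 20.559 kPa.
c·N_c = 79 × 5.14 = 406.06 kPa
q·N_q = 20.559 × 1 = 20.559 kPa
q_ult = 406.06 + 20.559 = 426.62 kPa.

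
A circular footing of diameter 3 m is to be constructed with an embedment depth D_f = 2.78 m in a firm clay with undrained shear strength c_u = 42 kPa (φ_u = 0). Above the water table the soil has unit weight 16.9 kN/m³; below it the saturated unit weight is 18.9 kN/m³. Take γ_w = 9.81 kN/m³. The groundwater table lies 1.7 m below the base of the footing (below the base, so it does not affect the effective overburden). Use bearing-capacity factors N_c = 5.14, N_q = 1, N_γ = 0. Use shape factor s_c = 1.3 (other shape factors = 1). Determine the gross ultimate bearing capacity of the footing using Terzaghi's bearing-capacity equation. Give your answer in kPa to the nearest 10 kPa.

Overburden at base level: q = 16.9 × 2.78 = 46.982 kPa.
Cohesion term c·N_c·s_c = 42 × 5.14 × 1.3 = 280.64 kPa; surcharge term q·N_q = 46.982 × 1 = 46.982 kPa.
q_ult = 280.64 + 46.982 = 327.63 kPa.

q_ult ≈ 330 kPa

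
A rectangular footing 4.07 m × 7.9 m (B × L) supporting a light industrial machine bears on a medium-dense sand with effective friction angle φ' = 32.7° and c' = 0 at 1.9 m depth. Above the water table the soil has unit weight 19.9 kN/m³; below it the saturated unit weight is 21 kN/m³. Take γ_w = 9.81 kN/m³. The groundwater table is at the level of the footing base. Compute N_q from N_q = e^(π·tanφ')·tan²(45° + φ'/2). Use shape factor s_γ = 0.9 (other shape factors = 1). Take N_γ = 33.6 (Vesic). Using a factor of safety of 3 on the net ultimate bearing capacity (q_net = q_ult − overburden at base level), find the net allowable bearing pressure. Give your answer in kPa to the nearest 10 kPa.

q_all(net) ≈ 530 kPa

N_q = e^(π·tan32.7°)·tan²(61.35°) = 25.18.
Effective surcharge at the founding depth q = γ·D_f = 19.9 × 1.9 = 37.81 kPa.
The water table coincides with the base, so in the self-weight term γ → γ' = 11.19 kN/m³.
q_ult = q·N_q + 0.5·γ·B·N_γ·s_γ
     = 37.81 × 25.175 + 0.5 × 11.19 × 4.07 × 33.6 × 0.9
     = 951.87 + 688.61 = 1640.5 kPa.
q_net = 1640.5 − 37.81 = 1602.7 kPa.
q_all(net) = 1602.7 / 3 = 534.23 kPa.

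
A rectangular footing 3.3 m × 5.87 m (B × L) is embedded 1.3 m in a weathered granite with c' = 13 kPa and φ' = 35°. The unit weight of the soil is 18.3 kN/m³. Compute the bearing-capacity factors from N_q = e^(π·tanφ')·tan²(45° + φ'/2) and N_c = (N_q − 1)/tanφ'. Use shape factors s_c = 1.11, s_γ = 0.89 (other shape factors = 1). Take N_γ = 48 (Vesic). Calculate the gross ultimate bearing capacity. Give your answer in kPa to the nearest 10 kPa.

q_ult ≈ 2750 kPa

tan35° = 0.7002, so N_q = e^(π×0.7002)·tan²(62.5°) = 9.023 × 3.69 = 33.3.
N_c = (33.3 − 1)/tan35° = 46.12.
Effective surcharge at the founding depth q = γ·D_f = 18.3 × 1.3 = 23.79 kPa.
q_ult = c·N_c·s_c + q·N_q + 0.5·γ·B·N_γ·s_γ
     = 13 × 46.124 × 1.11 + 23.79 × 33.296 + 0.5 × 18.3 × 3.3 × 48 × 0.89
     = 665.56 + 792.11 + 1289.9 = 2747.6 kPa.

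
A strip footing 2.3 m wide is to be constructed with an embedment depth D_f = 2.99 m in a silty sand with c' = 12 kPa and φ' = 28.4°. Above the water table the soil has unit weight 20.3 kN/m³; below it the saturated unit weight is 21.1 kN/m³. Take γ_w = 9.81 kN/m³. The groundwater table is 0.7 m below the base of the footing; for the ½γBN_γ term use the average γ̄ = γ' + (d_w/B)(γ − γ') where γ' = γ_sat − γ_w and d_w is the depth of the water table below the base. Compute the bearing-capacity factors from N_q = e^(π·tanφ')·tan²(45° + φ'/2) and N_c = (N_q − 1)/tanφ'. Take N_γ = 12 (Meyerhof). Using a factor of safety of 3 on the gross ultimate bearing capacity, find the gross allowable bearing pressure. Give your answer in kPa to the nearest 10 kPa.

N_q = e^(π·tan28.4°)·tan²(59.2°) = 15.38; N_c = (N_q − 1)/tanφ' = 26.6.
Overburden at base level: q = 20.3 × 2.99 = 60.697 kPa.
The water table is 0.7 m below the base (< B = 2.3 m), so the ½γBN_γ term uses γ̄ = γ' + (d_w/B)(γ − γ') = 11.29 + (0.7/2.3)(20.3 − 11.29) = 14.032 kN/m³.
Cohesion term c·N_c = 12 × 26.601 = 319.22 kPa; surcharge term q·N_q = 60.697 × 15.383 = 933.72 kPa; self-weight term 0.5·γ·B·N_γ = 0.5 × 14.032 × 2.3 × 12 = 193.64 kPa.
q_ult = 319.22 + 933.72 + 193.64 = 1446.6 kPa.
q_all = 1446.6 / 3 = 482.19 kPa.

q_all ≈ 480 kPa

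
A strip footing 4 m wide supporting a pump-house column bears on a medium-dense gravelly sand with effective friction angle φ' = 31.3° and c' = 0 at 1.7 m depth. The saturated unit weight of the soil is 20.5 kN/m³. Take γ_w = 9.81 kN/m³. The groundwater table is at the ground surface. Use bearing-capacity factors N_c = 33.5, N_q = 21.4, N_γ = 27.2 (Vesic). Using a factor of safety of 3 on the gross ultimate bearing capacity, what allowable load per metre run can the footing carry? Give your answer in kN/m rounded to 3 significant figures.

≈ 1290 kN/m

With the water table at the surface the whole profile is submerged: γ' = 20.5 − 9.81 = 10.69 kN/m³, so q = γ'·D_f = 18.173 kPa; the same γ' applies in the ½γBN_γ term.
q_ult = q·N_q + 0.5·γ·B·N_γ
     = 18.173 × 21.4 + 0.5 × 10.69 × 4 × 27.2
     = 388.9 + 581.54 = 970.44 kPa.
Gross allowable pressure q_all = 970.44 / 3 = 323.48 kPa.
Allowable wall load = q_all × B = 323.48 × 4 = 1293.9 kN per metre run.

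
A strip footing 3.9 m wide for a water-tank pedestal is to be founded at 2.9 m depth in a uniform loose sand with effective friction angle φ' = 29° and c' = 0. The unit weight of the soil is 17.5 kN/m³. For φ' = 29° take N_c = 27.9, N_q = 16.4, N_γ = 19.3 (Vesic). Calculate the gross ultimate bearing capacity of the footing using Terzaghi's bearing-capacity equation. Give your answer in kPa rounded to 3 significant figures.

q_ult ≈ 1490 kPa

Effective surcharge at the founding depth q = γ·D_f = 17.5 × 2.9 = 50.75 kPa.
q_ult = q·N_q + 0.5·γ·B·N_γ
     = 50.75 × 16.4 + 0.5 × 17.5 × 3.9 × 19.3
     = 832.3 + 658.61 = 1490.9 kPa.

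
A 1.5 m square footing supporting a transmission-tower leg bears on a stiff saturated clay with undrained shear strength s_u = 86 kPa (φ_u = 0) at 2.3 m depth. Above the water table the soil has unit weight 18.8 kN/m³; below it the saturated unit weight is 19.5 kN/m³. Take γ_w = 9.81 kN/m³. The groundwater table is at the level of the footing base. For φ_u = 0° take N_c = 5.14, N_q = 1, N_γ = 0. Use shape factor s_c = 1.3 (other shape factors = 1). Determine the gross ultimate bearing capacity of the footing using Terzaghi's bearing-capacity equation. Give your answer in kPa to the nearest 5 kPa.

Effective surcharge at the founding depth q = γ·D_f = 18.8 × 2.3 = 43.24 kPa.
q_ult = c·N_c·s_c + q·N_q
     = 86 × 5.14 × 1.3 + 43.24 × 1
     = 574.65 + 43.24 = 617.89 kPa.

q_ult ≈ 620 kPa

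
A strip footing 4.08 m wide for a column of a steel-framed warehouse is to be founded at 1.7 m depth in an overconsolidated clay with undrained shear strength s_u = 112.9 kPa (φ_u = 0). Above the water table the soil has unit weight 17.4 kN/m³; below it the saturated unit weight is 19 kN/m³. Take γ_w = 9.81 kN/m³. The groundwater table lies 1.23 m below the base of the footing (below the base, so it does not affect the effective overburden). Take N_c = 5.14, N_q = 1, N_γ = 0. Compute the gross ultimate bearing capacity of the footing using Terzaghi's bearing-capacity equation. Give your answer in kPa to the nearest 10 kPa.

Effective surcharge at the founding depth q = γ·D_f = 17.4 × 1.7 = 29.58 kPa.
q_ult = c·N_c + q·N_q
     = 112.9 × 5.14 + 29.58 × 1
     = 580.31 + 29.58 = 609.89 kPa.

q_ult ≈ 610 kPa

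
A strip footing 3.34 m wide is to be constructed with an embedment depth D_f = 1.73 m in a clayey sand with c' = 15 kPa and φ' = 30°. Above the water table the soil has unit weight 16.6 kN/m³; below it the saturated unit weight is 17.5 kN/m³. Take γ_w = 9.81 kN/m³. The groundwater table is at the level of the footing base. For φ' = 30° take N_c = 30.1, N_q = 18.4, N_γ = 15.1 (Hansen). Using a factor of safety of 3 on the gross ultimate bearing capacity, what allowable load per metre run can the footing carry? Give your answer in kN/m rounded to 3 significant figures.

≈ 1310 kN/m

Overburden at base level: q = 16.6 × 1.73 = 28.718 kPa.
Below the base the soil is submerged, so the ½γBN_γ term uses γ' = 17.5 − 9.81 = 7.69 kN/m³.
Cohesion term c·N_c = 15 × 30.1 = 451.5 kPa; surcharge term q·N_q = 28.718 × 18.4 = 528.41 kPa; self-weight term 0.5·γ·B·N_γ = 0.5 × 7.69 × 3.34 × 15.1 = 193.92 kPa.
q_ult = 451.5 + 528.41 + 193.92 = 1173.8 kPa.
Gross allowable pressure q_all = 1173.8 / 3 = 391.28 kPa.
Allowable wall load = q_all × B = 391.28 × 3.34 = 1306.9 kN per metre run.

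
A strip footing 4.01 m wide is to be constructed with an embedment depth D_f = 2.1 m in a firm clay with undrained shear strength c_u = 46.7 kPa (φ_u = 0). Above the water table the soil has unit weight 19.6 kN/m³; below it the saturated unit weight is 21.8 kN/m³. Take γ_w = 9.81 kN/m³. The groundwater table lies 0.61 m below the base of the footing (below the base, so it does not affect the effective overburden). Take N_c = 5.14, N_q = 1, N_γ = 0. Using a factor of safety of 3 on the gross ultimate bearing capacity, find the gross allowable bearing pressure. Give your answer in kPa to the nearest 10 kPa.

Overburden at base level: q = 19.6 × 2.1 = 41.16 kPa.
Cohesion term c·N_c = 46.7 × 5.14 = 240.04 kPa; surcharge term q·N_q = 41.16 × 1 = 41.16 kPa.
q_ult = 240.04 + 41.16 = 281.2 kPa.
q_all = 281.2 / 3 = 93.733 kPa.

q_all ≈ 90 kPa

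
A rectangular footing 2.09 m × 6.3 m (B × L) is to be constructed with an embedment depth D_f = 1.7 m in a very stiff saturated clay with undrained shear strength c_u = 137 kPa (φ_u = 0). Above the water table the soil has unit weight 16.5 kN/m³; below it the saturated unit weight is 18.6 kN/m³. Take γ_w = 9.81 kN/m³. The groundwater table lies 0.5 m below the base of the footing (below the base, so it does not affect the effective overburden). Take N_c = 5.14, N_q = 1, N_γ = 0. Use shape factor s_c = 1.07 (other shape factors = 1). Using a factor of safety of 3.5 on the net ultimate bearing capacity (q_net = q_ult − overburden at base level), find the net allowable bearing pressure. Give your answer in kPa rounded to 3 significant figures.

Overburden at base level: q = 16.5 × 1.7 = 28.05 kPa.
Cohesion term c·N_c·s_c = 137 × 5.14 × 1.07 = 753.47 kPa; surcharge term q·N_q = 28.05 × 1 = 28.05 kPa.
q_ult = 753.47 + 28.05 = 781.52 kPa.
q_net = 781.52 − 28.05 = 753.47 kPa.
q_all(net) = 753.47 / 3.5 = 215.28 kPa.

q_all(net) ≈ 215 kPa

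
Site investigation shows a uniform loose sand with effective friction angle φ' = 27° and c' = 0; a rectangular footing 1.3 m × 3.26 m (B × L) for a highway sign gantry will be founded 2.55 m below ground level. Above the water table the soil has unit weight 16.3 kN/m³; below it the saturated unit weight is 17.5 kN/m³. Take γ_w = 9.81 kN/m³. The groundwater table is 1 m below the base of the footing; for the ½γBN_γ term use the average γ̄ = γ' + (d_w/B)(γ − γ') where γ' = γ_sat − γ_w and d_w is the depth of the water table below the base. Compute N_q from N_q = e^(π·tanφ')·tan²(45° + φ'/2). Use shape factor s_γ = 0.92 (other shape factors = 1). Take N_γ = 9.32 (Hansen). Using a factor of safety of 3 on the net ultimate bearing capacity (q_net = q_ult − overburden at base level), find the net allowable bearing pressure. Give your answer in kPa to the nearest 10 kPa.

q_all(net) ≈ 200 kPa

N_q = e^(π·tan27°)·tan²(58.5°) = 13.2.
q = γ·D_f = 16.3 × 2.55 = 41.565 kPa.
γ' = 7.69 kN/m³; averaging over the depth B below the base, γ̄ = γ' + (d_w/B)(γ − γ') = 14.313 kN/m³.
q·N_q = 41.565 × 13.199 = 548.62 kPa
0.5·γ·B·N_γ·s_γ = 0.5 × 14.313 × 1.3 × 9.32 × 0.92 = 79.772 kPa
q_ult = 548.62 + 79.772 = 628.39 kPa.
q_net = 628.39 − 41.565 = 586.83 kPa.
q_all(net) = 586.83 / 3 = 195.61 kPa.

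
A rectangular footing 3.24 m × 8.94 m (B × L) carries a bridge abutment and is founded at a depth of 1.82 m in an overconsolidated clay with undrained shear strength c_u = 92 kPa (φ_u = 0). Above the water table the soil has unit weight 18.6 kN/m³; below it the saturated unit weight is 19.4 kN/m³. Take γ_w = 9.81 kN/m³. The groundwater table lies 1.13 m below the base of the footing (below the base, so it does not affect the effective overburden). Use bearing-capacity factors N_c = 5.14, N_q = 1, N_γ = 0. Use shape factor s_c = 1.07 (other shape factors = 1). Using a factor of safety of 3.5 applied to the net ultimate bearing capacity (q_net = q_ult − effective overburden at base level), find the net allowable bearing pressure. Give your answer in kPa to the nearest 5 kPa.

Effective surcharge at the founding depth q = γ·D_f = 18.6 × 1.82 = 33.852 kPa.
q_ult = c·N_c·s_c + q·N_q
     = 92 × 5.14 × 1.07 + 33.852 × 1
     = 505.98 + 33.852 = 539.83 kPa.
Net ultimate: q_net = 539.83 − 33.852 = 505.98 kPa.
q_all(net) = 505.98 / 3.5 = 144.57 kPa.

q_all(net) ≈ 145 kPa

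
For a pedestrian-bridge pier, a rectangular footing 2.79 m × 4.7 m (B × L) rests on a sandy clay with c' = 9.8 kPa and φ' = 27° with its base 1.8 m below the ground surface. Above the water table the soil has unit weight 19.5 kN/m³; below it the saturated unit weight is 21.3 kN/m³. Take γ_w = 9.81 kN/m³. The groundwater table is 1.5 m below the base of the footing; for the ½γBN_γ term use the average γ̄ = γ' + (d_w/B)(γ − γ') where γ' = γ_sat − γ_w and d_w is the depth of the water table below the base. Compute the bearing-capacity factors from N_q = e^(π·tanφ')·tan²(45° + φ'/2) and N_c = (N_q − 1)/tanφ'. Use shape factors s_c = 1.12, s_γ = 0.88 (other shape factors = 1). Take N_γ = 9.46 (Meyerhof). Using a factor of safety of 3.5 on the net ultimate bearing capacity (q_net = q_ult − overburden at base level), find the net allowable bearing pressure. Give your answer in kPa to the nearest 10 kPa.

q_all(net) ≈ 250 kPa

N_q = e^(π·tan27°)·tan²(58.5°) = 13.2; N_c = (N_q − 1)/tanφ' = 23.94.
Effective surcharge at the founding depth q = γ·D_f = 19.5 × 1.8 = 35.1 kPa.
With d_w = 1.5 m < B, γ̄ = 11.49 + (1.5/2.79) × (19.5 − 11.49) = 15.796 kN/m³.
q_ult = c·N_c·s_c + q·N_q + 0.5·γ·B·N_γ·s_γ
     = 9.8 × 23.942 × 1.12 + 35.1 × 13.199 + 0.5 × 15.796 × 2.79 × 9.46 × 0.88
     = 262.79 + 463.29 + 183.45 = 909.53 kPa.
q_net = 909.53 − 35.1 = 874.43 kPa.
q_all(net) = 874.43 / 3.5 = 249.84 kPa.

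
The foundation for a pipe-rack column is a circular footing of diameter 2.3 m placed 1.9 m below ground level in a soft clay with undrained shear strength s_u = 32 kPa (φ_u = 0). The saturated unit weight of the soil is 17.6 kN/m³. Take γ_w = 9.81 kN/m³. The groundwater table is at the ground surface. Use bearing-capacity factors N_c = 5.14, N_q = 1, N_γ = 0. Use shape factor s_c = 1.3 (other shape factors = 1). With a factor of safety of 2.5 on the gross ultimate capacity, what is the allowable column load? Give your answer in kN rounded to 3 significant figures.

With the water table at the surface the whole profile is submerged: γ' = 17.6 − 9.81 = 7.79 kN/m³, so q = γ'·D_f = 14.801 kPa.
q_ult = c·N_c·s_c + q·N_q
     = 32 × 5.14 × 1.3 + 14.801 × 1
     = 213.82 + 14.801 = 228.62 kPa.
Gross allowable pressure q_all = 228.62 / 2.5 = 91.45 kPa.
Footing area = 4.1548 m², so allowable column load = 91.45 × 4.1548 = 379.96 kN.

P_all ≈ 380 kN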